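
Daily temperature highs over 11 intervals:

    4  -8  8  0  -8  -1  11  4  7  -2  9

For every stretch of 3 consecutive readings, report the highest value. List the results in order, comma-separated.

8, 8, 8, 0, 11, 11, 11, 7, 9

Sliding a size-3 window across the 11 values:
(4, -8, 8) → max 8
(-8, 8, 0) → max 8
(8, 0, -8) → max 8
(0, -8, -1) → max 0
(-8, -1, 11) → max 11
(-1, 11, 4) → max 11
(11, 4, 7) → max 11
(4, 7, -2) → max 7
(7, -2, 9) → max 9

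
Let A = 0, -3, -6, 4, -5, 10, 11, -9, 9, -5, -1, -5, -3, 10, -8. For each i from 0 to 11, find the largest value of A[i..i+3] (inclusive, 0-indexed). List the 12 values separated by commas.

0 -3 -6 4 → max 4
-3 -6 4 -5 → max 4
-6 4 -5 10 → max 10
4 -5 10 11 → max 11
-5 10 11 -9 → max 11
10 11 -9 9 → max 11
11 -9 9 -5 → max 11
-9 9 -5 -1 → max 9
9 -5 -1 -5 → max 9
-5 -1 -5 -3 → max -1
-1 -5 -3 10 → max 10
-5 -3 10 -8 → max 10

4, 4, 10, 11, 11, 11, 11, 9, 9, -1, 10, 10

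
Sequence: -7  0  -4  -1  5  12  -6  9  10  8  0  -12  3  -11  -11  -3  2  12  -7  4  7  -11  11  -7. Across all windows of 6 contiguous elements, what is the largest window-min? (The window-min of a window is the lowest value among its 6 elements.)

[-7, 0, -4, -1, 5, 12] → min -7
[0, -4, -1, 5, 12, -6] → min -6
[-4, -1, 5, 12, -6, 9] → min -6
[-1, 5, 12, -6, 9, 10] → min -6
[5, 12, -6, 9, 10, 8] → min -6
[12, -6, 9, 10, 8, 0] → min -6
[-6, 9, 10, 8, 0, -12] → min -12
[9, 10, 8, 0, -12, 3] → min -12
[10, 8, 0, -12, 3, -11] → min -12
[8, 0, -12, 3, -11, -11] → min -12
[0, -12, 3, -11, -11, -3] → min -12
[-12, 3, -11, -11, -3, 2] → min -12
[3, -11, -11, -3, 2, 12] → min -11
[-11, -11, -3, 2, 12, -7] → min -11
[-11, -3, 2, 12, -7, 4] → min -11
[-3, 2, 12, -7, 4, 7] → min -7
[2, 12, -7, 4, 7, -11] → min -11
[12, -7, 4, 7, -11, 11] → min -11
[-7, 4, 7, -11, 11, -7] → min -11
Largest of these is -6.

-6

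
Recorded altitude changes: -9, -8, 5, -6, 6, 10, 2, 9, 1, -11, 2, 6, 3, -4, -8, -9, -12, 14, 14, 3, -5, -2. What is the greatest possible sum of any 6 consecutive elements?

26

[-9, -8, 5, -6, 6, 10] → sum -2
[-8, 5, -6, 6, 10, 2] → sum 9
[5, -6, 6, 10, 2, 9] → sum 26
[-6, 6, 10, 2, 9, 1] → sum 22
[6, 10, 2, 9, 1, -11] → sum 17
[10, 2, 9, 1, -11, 2] → sum 13
[2, 9, 1, -11, 2, 6] → sum 9
[9, 1, -11, 2, 6, 3] → sum 10
[1, -11, 2, 6, 3, -4] → sum -3
[-11, 2, 6, 3, -4, -8] → sum -12
[2, 6, 3, -4, -8, -9] → sum -10
[6, 3, -4, -8, -9, -12] → sum -24
[3, -4, -8, -9, -12, 14] → sum -16
[-4, -8, -9, -12, 14, 14] → sum -5
[-8, -9, -12, 14, 14, 3] → sum 2
[-9, -12, 14, 14, 3, -5] → sum 5
[-12, 14, 14, 3, -5, -2] → sum 12
Greatest of these is 26.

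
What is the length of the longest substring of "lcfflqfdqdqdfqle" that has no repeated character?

5

[l] len 1
[l, c] len 2
[l, c, f] len 3
[f] len 1
[f, l] len 2
[f, l, q] len 3
[l, q, f] len 3
[l, q, f, d] len 4
[f, d, q] len 3
[q, d] len 2
[d, q] len 2
[q, d] len 2
[q, d, f] len 3
[d, f, q] len 3
[d, f, q, l] len 4
[d, f, q, l, e] len 5
Longest all-distinct length: 5.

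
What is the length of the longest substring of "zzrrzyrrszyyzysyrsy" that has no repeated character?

4

add z: [z] len 1
add z (repeat z, move left end past it): [z] len 1
add r: [z, r] len 2
add r (repeat r, move left end past it): [r] len 1
add z: [r, z] len 2
add y: [r, z, y] len 3
add r (repeat r, move left end past it): [z, y, r] len 3
add r (repeat r, move left end past it): [r] len 1
add s: [r, s] len 2
add z: [r, s, z] len 3
add y: [r, s, z, y] len 4
add y (repeat y, move left end past it): [y] len 1
add z: [y, z] len 2
add y (repeat y, move left end past it): [z, y] len 2
add s: [z, y, s] len 3
add y (repeat y, move left end past it): [s, y] len 2
add r: [s, y, r] len 3
add s (repeat s, move left end past it): [y, r, s] len 3
add y (repeat y, move left end past it): [r, s, y] len 3
Longest all-distinct length: 4.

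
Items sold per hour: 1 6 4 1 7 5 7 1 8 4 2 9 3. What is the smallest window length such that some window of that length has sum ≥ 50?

11

Extend right; whenever the sum reaches 50, record the length and shrink from the left:
add 1: running sum 1 < 50
add 6: running sum 7 < 50
add 4: running sum 11 < 50
add 1: running sum 12 < 50
add 7: running sum 19 < 50
add 5: running sum 24 < 50
add 7: running sum 31 < 50
add 1: running sum 32 < 50
add 8: running sum 40 < 50
add 4: running sum 44 < 50
add 2: running sum 46 < 50
end 11: [6, 4, 1, 7, 5, 7, 1, 8, 4, 2, 9] sum 54, len 11
end 12: [4, 1, 7, 5, 7, 1, 8, 4, 2, 9, 3] sum 51, len 11
Shortest qualifying length: 11.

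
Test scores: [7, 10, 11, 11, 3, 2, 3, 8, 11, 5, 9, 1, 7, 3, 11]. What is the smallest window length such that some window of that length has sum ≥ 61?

9

add 7: running sum 7 < 61
add 10: running sum 17 < 61
add 11: running sum 28 < 61
add 11: running sum 39 < 61
add 3: running sum 42 < 61
add 2: running sum 44 < 61
add 3: running sum 47 < 61
add 8: running sum 55 < 61
end 8: [7, 10, 11, 11, 3, 2, 3, 8, 11] sum 66, len 9
end 9: [10, 11, 11, 3, 2, 3, 8, 11, 5] sum 64, len 9
end 10: [11, 11, 3, 2, 3, 8, 11, 5, 9] sum 63, len 9
end 11: [11, 11, 3, 2, 3, 8, 11, 5, 9, 1] sum 64, len 10
end 12: [11, 11, 3, 2, 3, 8, 11, 5, 9, 1, 7] sum 71, len 11
end 13: [11, 3, 2, 3, 8, 11, 5, 9, 1, 7, 3] sum 63, len 11
end 14: [3, 2, 3, 8, 11, 5, 9, 1, 7, 3, 11] sum 63, len 11
Shortest qualifying length: 9.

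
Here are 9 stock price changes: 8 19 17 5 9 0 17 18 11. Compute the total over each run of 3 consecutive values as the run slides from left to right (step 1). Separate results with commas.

(8, 19, 17) → sum 44
(19, 17, 5) → sum 41
(17, 5, 9) → sum 31
(5, 9, 0) → sum 14
(9, 0, 17) → sum 26
(0, 17, 18) → sum 35
(17, 18, 11) → sum 46

44, 41, 31, 14, 26, 35, 46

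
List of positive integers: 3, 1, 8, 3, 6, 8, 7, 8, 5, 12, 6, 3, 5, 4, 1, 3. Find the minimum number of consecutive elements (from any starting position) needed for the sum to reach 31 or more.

4

Extend right; whenever the sum reaches 31, record the length and shrink from the left:
add 3: running sum 3 < 31
add 1: running sum 4 < 31
add 8: running sum 12 < 31
add 3: running sum 15 < 31
add 6: running sum 21 < 31
add 8: running sum 29 < 31
add 7: shortest ending here [8, 3, 6, 8, 7] sum 32, len 5
add 8: shortest ending here [3, 6, 8, 7, 8] sum 32, len 5
add 5: shortest ending here [6, 8, 7, 8, 5] sum 34, len 5
add 12: shortest ending here [7, 8, 5, 12] sum 32, len 4
add 6: shortest ending here [8, 5, 12, 6] sum 31, len 4
add 3: shortest ending here [8, 5, 12, 6, 3] sum 34, len 5
add 5: shortest ending here [5, 12, 6, 3, 5] sum 31, len 5
add 4: shortest ending here [5, 12, 6, 3, 5, 4] sum 35, len 6
add 1: shortest ending here [12, 6, 3, 5, 4, 1] sum 31, len 6
add 3: shortest ending here [12, 6, 3, 5, 4, 1, 3] sum 34, len 7
Shortest qualifying length: 4.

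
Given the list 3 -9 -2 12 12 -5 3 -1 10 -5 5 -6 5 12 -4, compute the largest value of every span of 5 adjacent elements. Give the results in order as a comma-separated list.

Sliding a size-5 window across the 15 values:
(3, -9, -2, 12, 12) → max 12
(-9, -2, 12, 12, -5) → max 12
(-2, 12, 12, -5, 3) → max 12
(12, 12, -5, 3, -1) → max 12
(12, -5, 3, -1, 10) → max 12
(-5, 3, -1, 10, -5) → max 10
(3, -1, 10, -5, 5) → max 10
(-1, 10, -5, 5, -6) → max 10
(10, -5, 5, -6, 5) → max 10
(-5, 5, -6, 5, 12) → max 12
(5, -6, 5, 12, -4) → max 12

12, 12, 12, 12, 12, 10, 10, 10, 10, 12, 12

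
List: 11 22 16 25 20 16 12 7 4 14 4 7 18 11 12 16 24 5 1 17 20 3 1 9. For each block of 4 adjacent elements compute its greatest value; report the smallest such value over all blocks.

(11, 22, 16, 25) → max 25
(22, 16, 25, 20) → max 25
(16, 25, 20, 16) → max 25
(25, 20, 16, 12) → max 25
(20, 16, 12, 7) → max 20
(16, 12, 7, 4) → max 16
(12, 7, 4, 14) → max 14
(7, 4, 14, 4) → max 14
(4, 14, 4, 7) → max 14
(14, 4, 7, 18) → max 18
(4, 7, 18, 11) → max 18
(7, 18, 11, 12) → max 18
(18, 11, 12, 16) → max 18
(11, 12, 16, 24) → max 24
(12, 16, 24, 5) → max 24
(16, 24, 5, 1) → max 24
(24, 5, 1, 17) → max 24
(5, 1, 17, 20) → max 20
(1, 17, 20, 3) → max 20
(17, 20, 3, 1) → max 20
(20, 3, 1, 9) → max 20
Smallest of these is 14.

14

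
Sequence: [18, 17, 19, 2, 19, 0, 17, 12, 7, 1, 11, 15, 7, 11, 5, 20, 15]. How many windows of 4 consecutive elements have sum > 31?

13

[18, 17, 19, 2] → sum 56  > 31 ✓
[17, 19, 2, 19] → sum 57  > 31 ✓
[19, 2, 19, 0] → sum 40  > 31 ✓
[2, 19, 0, 17] → sum 38  > 31 ✓
[19, 0, 17, 12] → sum 48  > 31 ✓
[0, 17, 12, 7] → sum 36  > 31 ✓
[17, 12, 7, 1] → sum 37  > 31 ✓
[12, 7, 1, 11] → sum 31
[7, 1, 11, 15] → sum 34  > 31 ✓
[1, 11, 15, 7] → sum 34  > 31 ✓
[11, 15, 7, 11] → sum 44  > 31 ✓
[15, 7, 11, 5] → sum 38  > 31 ✓
[7, 11, 5, 20] → sum 43  > 31 ✓
[11, 5, 20, 15] → sum 51  > 31 ✓
13 windows satisfy the condition.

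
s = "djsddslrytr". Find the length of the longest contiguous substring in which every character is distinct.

add d: [d] len 1
add j: [d, j] len 2
add s: [d, j, s] len 3
add d (repeat d, move left end past it): [j, s, d] len 3
add d (repeat d, move left end past it): [d] len 1
add s: [d, s] len 2
add l: [d, s, l] len 3
add r: [d, s, l, r] len 4
add y: [d, s, l, r, y] len 5
add t: [d, s, l, r, y, t] len 6
add r (repeat r, move left end past it): [y, t, r] len 3
Longest all-distinct length: 6.

6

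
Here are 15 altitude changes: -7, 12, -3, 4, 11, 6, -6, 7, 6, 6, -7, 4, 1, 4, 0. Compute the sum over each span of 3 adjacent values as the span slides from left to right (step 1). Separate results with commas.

-7 12 -3 → sum 2
12 -3 4 → sum 13
-3 4 11 → sum 12
4 11 6 → sum 21
11 6 -6 → sum 11
6 -6 7 → sum 7
-6 7 6 → sum 7
7 6 6 → sum 19
6 6 -7 → sum 5
6 -7 4 → sum 3
-7 4 1 → sum -2
4 1 4 → sum 9
1 4 0 → sum 5

2, 13, 12, 21, 11, 7, 7, 19, 5, 3, -2, 9, 5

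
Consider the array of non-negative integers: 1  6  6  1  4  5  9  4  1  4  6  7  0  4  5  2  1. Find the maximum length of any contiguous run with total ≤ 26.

7

add 1: [1] sum 1, len 1
add 6: [1, 6] sum 7, len 2
add 6: [1, 6, 6] sum 13, len 3
add 1: [1, 6, 6, 1] sum 14, len 4
add 4: [1, 6, 6, 1, 4] sum 18, len 5
add 5: [1, 6, 6, 1, 4, 5] sum 23, len 6
add 9: [6, 1, 4, 5, 9] sum 25, len 5
add 4: [1, 4, 5, 9, 4] sum 23, len 5
add 1: [1, 4, 5, 9, 4, 1] sum 24, len 6
add 4: [5, 9, 4, 1, 4] sum 23, len 5
add 6: [9, 4, 1, 4, 6] sum 24, len 5
add 7: [4, 1, 4, 6, 7] sum 22, len 5
add 0: [4, 1, 4, 6, 7, 0] sum 22, len 6
add 4: [4, 1, 4, 6, 7, 0, 4] sum 26, len 7
add 5: [4, 6, 7, 0, 4, 5] sum 26, len 6
add 2: [6, 7, 0, 4, 5, 2] sum 24, len 6
add 1: [6, 7, 0, 4, 5, 2, 1] sum 25, len 7
Longest length seen: 7.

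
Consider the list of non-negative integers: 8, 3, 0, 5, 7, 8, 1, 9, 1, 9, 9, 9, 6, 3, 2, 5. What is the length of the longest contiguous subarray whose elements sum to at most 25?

Extend to the right; shrink from the left whenever the sum exceeds 25:
→ 8: sum 8, len 1
→ 3: sum 11, len 2
→ 0: sum 11, len 3
→ 5: sum 16, len 4
→ 7: sum 23, len 5
→ 8 (dropped 8): sum 23, len 5
→ 1: sum 24, len 6
→ 9 (dropped 3, 0, 5): sum 25, len 4
→ 1 (dropped 7): sum 19, len 4
→ 9 (dropped 8): sum 20, len 4
→ 9 (dropped 1, 9): sum 19, len 3
→ 9 (dropped 1, 9): sum 18, len 2
→ 6: sum 24, len 3
→ 3 (dropped 9): sum 18, len 3
→ 2: sum 20, len 4
→ 5: sum 25, len 5
Longest length seen: 6.

6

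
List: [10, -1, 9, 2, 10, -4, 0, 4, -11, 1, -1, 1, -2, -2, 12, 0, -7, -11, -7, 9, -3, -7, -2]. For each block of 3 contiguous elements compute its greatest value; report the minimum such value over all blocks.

[10, -1, 9] → max 10
[-1, 9, 2] → max 9
[9, 2, 10] → max 10
[2, 10, -4] → max 10
[10, -4, 0] → max 10
[-4, 0, 4] → max 4
[0, 4, -11] → max 4
[4, -11, 1] → max 4
[-11, 1, -1] → max 1
[1, -1, 1] → max 1
[-1, 1, -2] → max 1
[1, -2, -2] → max 1
[-2, -2, 12] → max 12
[-2, 12, 0] → max 12
[12, 0, -7] → max 12
[0, -7, -11] → max 0
[-7, -11, -7] → max -7
[-11, -7, 9] → max 9
[-7, 9, -3] → max 9
[9, -3, -7] → max 9
[-3, -7, -2] → max -2
Minimum of these is -7.

-7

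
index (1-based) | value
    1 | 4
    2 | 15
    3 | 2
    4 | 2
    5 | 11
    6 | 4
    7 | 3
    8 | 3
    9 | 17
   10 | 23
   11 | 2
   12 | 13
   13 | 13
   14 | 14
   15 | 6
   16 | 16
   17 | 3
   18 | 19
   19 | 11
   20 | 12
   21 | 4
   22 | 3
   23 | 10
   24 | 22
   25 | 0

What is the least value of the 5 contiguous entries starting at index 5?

3

Elements at indices 5..9: 11, 4, 3, 3, 17
min(11, 4, 3, 3, 17) = 3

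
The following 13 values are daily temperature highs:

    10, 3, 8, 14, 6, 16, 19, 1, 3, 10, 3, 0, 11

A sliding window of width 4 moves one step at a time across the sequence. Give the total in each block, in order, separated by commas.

(10, 3, 8, 14) → sum 35
(3, 8, 14, 6) → sum 31
(8, 14, 6, 16) → sum 44
(14, 6, 16, 19) → sum 55
(6, 16, 19, 1) → sum 42
(16, 19, 1, 3) → sum 39
(19, 1, 3, 10) → sum 33
(1, 3, 10, 3) → sum 17
(3, 10, 3, 0) → sum 16
(10, 3, 0, 11) → sum 24

35, 31, 44, 55, 42, 39, 33, 17, 16, 24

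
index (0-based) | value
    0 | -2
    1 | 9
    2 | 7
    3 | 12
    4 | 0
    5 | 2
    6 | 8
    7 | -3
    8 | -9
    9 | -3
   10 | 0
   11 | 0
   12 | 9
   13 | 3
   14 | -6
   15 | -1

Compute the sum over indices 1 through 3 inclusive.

28

Elements at indices 1..3: 9, 7, 12
sum(9, 7, 12) = 28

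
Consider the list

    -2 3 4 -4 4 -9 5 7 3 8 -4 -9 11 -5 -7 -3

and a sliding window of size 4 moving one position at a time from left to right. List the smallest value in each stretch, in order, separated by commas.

-4, -4, -9, -9, -9, -9, 3, -4, -9, -9, -9, -9, -7

[-2, 3, 4, -4] → min -4
[3, 4, -4, 4] → min -4
[4, -4, 4, -9] → min -9
[-4, 4, -9, 5] → min -9
[4, -9, 5, 7] → min -9
[-9, 5, 7, 3] → min -9
[5, 7, 3, 8] → min 3
[7, 3, 8, -4] → min -4
[3, 8, -4, -9] → min -9
[8, -4, -9, 11] → min -9
[-4, -9, 11, -5] → min -9
[-9, 11, -5, -7] → min -9
[11, -5, -7, -3] → min -7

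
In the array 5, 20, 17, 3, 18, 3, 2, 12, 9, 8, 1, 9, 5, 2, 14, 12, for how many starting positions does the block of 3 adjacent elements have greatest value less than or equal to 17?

9

5 20 17 → max 20
20 17 3 → max 20
17 3 18 → max 18
3 18 3 → max 18
18 3 2 → max 18
3 2 12 → max 12  ≤ 17 ✓
2 12 9 → max 12  ≤ 17 ✓
12 9 8 → max 12  ≤ 17 ✓
9 8 1 → max 9  ≤ 17 ✓
8 1 9 → max 9  ≤ 17 ✓
1 9 5 → max 9  ≤ 17 ✓
9 5 2 → max 9  ≤ 17 ✓
5 2 14 → max 14  ≤ 17 ✓
2 14 12 → max 14  ≤ 17 ✓
9 windows satisfy the condition.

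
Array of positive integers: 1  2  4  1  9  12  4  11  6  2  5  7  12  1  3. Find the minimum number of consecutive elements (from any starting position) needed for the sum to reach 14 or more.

2

add 1: running sum 1 < 14
add 2: running sum 3 < 14
add 4: running sum 7 < 14
add 1: running sum 8 < 14
add 9: shortest ending here [4, 1, 9] sum 14, len 3
add 12: shortest ending here [9, 12] sum 21, len 2
add 4: shortest ending here [12, 4] sum 16, len 2
add 11: shortest ending here [4, 11] sum 15, len 2
add 6: shortest ending here [11, 6] sum 17, len 2
add 2: shortest ending here [11, 6, 2] sum 19, len 3
add 5: shortest ending here [11, 6, 2, 5] sum 24, len 4
add 7: shortest ending here [2, 5, 7] sum 14, len 3
add 12: shortest ending here [7, 12] sum 19, len 2
add 1: shortest ending here [7, 12, 1] sum 20, len 3
add 3: shortest ending here [12, 1, 3] sum 16, len 3
Shortest qualifying length: 2.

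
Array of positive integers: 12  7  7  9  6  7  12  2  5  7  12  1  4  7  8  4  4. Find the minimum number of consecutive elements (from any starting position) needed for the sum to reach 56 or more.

7

Extend right; whenever the sum reaches 56, record the length and shrink from the left:
add 12: running sum 12 < 56
add 7: running sum 19 < 56
add 7: running sum 26 < 56
add 9: running sum 35 < 56
add 6: running sum 41 < 56
add 7: running sum 48 < 56
end 6: [12, 7, 7, 9, 6, 7, 12] sum 60, len 7
end 7: [12, 7, 7, 9, 6, 7, 12, 2] sum 62, len 8
end 8: [12, 7, 7, 9, 6, 7, 12, 2, 5] sum 67, len 9
end 9: [7, 7, 9, 6, 7, 12, 2, 5, 7] sum 62, len 9
end 10: [9, 6, 7, 12, 2, 5, 7, 12] sum 60, len 8
end 11: [9, 6, 7, 12, 2, 5, 7, 12, 1] sum 61, len 9
end 12: [6, 7, 12, 2, 5, 7, 12, 1, 4] sum 56, len 9
end 13: [7, 12, 2, 5, 7, 12, 1, 4, 7] sum 57, len 9
end 14: [12, 2, 5, 7, 12, 1, 4, 7, 8] sum 58, len 9
end 15: [12, 2, 5, 7, 12, 1, 4, 7, 8, 4] sum 62, len 10
end 16: [12, 2, 5, 7, 12, 1, 4, 7, 8, 4, 4] sum 66, len 11
Shortest qualifying length: 7.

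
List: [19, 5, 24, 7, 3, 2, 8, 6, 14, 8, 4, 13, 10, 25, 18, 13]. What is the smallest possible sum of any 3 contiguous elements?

12

[19, 5, 24] → sum 48
[5, 24, 7] → sum 36
[24, 7, 3] → sum 34
[7, 3, 2] → sum 12
[3, 2, 8] → sum 13
[2, 8, 6] → sum 16
[8, 6, 14] → sum 28
[6, 14, 8] → sum 28
[14, 8, 4] → sum 26
[8, 4, 13] → sum 25
[4, 13, 10] → sum 27
[13, 10, 25] → sum 48
[10, 25, 18] → sum 53
[25, 18, 13] → sum 56
Smallest of these is 12.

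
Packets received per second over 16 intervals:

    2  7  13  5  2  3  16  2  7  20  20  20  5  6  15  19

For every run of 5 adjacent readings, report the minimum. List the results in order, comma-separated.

2, 2, 2, 2, 2, 2, 2, 2, 5, 5, 5, 5

Sliding a size-5 window across the 16 values:
2 7 13 5 2 → min 2
7 13 5 2 3 → min 2
13 5 2 3 16 → min 2
5 2 3 16 2 → min 2
2 3 16 2 7 → min 2
3 16 2 7 20 → min 2
16 2 7 20 20 → min 2
2 7 20 20 20 → min 2
7 20 20 20 5 → min 5
20 20 20 5 6 → min 5
20 20 5 6 15 → min 5
20 5 6 15 19 → min 5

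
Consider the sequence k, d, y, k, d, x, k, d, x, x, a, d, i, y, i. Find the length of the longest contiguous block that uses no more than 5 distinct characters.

Extend right; when distinct count exceeds 5, shrink from the left:
[k] 1 distinct, len 1
[k, d] 2 distinct, len 2
[k, d, y] 3 distinct, len 3
[k, d, y, k] 3 distinct, len 4
[k, d, y, k, d] 3 distinct, len 5
[k, d, y, k, d, x] 4 distinct, len 6
[k, d, y, k, d, x, k] 4 distinct, len 7
[k, d, y, k, d, x, k, d] 4 distinct, len 8
[k, d, y, k, d, x, k, d, x] 4 distinct, len 9
[k, d, y, k, d, x, k, d, x, x] 4 distinct, len 10
[k, d, y, k, d, x, k, d, x, x, a] 5 distinct, len 11
[k, d, y, k, d, x, k, d, x, x, a, d] 5 distinct, len 12
[k, d, x, k, d, x, x, a, d, i] 5 distinct, len 10
[d, x, x, a, d, i, y] 5 distinct, len 7
[d, x, x, a, d, i, y, i] 5 distinct, len 8
Longest length with ≤5 distinct: 12.

12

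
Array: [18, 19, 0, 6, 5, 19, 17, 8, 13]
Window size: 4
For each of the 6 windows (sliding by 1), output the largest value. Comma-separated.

19, 19, 19, 19, 19, 19

18 19 0 6 → max 19
19 0 6 5 → max 19
0 6 5 19 → max 19
6 5 19 17 → max 19
5 19 17 8 → max 19
19 17 8 13 → max 19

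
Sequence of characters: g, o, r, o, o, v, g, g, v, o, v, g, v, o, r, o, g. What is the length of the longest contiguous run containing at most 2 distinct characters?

add g: window [g] (1 distinct), len 1
add o: window [g, o] (2 distinct), len 2
add r: window [o, r] (2 distinct), len 2
add o: window [o, r, o] (2 distinct), len 3
add o: window [o, r, o, o] (2 distinct), len 4
add v: window [o, o, v] (2 distinct), len 3
add g: window [v, g] (2 distinct), len 2
add g: window [v, g, g] (2 distinct), len 3
add v: window [v, g, g, v] (2 distinct), len 4
add o: window [v, o] (2 distinct), len 2
add v: window [v, o, v] (2 distinct), len 3
add g: window [v, g] (2 distinct), len 2
add v: window [v, g, v] (2 distinct), len 3
add o: window [v, o] (2 distinct), len 2
add r: window [o, r] (2 distinct), len 2
add o: window [o, r, o] (2 distinct), len 3
add g: window [o, g] (2 distinct), len 2
Longest length with ≤2 distinct: 4.

4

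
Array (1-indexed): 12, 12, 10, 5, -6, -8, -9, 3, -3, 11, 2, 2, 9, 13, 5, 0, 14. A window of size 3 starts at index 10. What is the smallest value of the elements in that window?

2

Elements at indices 10..12: 11, 2, 2
min(11, 2, 2) = 2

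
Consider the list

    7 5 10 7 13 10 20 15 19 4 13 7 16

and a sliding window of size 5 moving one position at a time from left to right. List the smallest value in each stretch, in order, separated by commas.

5, 5, 7, 7, 10, 4, 4, 4, 4

7 5 10 7 13 → min 5
5 10 7 13 10 → min 5
10 7 13 10 20 → min 7
7 13 10 20 15 → min 7
13 10 20 15 19 → min 10
10 20 15 19 4 → min 4
20 15 19 4 13 → min 4
15 19 4 13 7 → min 4
19 4 13 7 16 → min 4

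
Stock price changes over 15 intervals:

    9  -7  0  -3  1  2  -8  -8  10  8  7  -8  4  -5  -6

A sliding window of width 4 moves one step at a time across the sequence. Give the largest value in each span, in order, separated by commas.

9, 1, 2, 2, 2, 10, 10, 10, 10, 8, 7, 4

Sliding a size-4 window across the 15 values:
9 -7 0 -3 → max 9
-7 0 -3 1 → max 1
0 -3 1 2 → max 2
-3 1 2 -8 → max 2
1 2 -8 -8 → max 2
2 -8 -8 10 → max 10
-8 -8 10 8 → max 10
-8 10 8 7 → max 10
10 8 7 -8 → max 10
8 7 -8 4 → max 8
7 -8 4 -5 → max 7
-8 4 -5 -6 → max 4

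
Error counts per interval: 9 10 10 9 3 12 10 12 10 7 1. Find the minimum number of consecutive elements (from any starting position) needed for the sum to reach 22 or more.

add 9: running sum 9 < 22
add 10: running sum 19 < 22
add 10: shortest ending here [9, 10, 10] sum 29, len 3
add 9: shortest ending here [10, 10, 9] sum 29, len 3
add 3: shortest ending here [10, 9, 3] sum 22, len 3
add 12: shortest ending here [9, 3, 12] sum 24, len 3
add 10: shortest ending here [12, 10] sum 22, len 2
add 12: shortest ending here [10, 12] sum 22, len 2
add 10: shortest ending here [12, 10] sum 22, len 2
add 7: shortest ending here [12, 10, 7] sum 29, len 3
add 1: shortest ending here [12, 10, 7, 1] sum 30, len 4
Shortest qualifying length: 2.

2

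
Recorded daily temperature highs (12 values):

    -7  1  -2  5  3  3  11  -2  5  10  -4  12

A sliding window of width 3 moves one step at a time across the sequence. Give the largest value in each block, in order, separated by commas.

[-7, 1, -2] → max 1
[1, -2, 5] → max 5
[-2, 5, 3] → max 5
[5, 3, 3] → max 5
[3, 3, 11] → max 11
[3, 11, -2] → max 11
[11, -2, 5] → max 11
[-2, 5, 10] → max 10
[5, 10, -4] → max 10
[10, -4, 12] → max 12

1, 5, 5, 5, 11, 11, 11, 10, 10, 12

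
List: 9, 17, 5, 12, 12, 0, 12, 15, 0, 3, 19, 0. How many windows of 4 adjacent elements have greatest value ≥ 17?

4

9 17 5 12 → max 17  ≥ 17 ✓
17 5 12 12 → max 17  ≥ 17 ✓
5 12 12 0 → max 12
12 12 0 12 → max 12
12 0 12 15 → max 15
0 12 15 0 → max 15
12 15 0 3 → max 15
15 0 3 19 → max 19  ≥ 17 ✓
0 3 19 0 → max 19  ≥ 17 ✓
4 windows satisfy the condition.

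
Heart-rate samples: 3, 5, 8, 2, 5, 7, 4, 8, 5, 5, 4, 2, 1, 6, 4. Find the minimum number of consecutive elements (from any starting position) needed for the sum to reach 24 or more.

4

add 3: running sum 3 < 24
add 5: running sum 8 < 24
add 8: running sum 16 < 24
add 2: running sum 18 < 24
add 5: running sum 23 < 24
end 5: [5, 8, 2, 5, 7] sum 27, len 5
end 6: [8, 2, 5, 7, 4] sum 26, len 5
end 7: [5, 7, 4, 8] sum 24, len 4
end 8: [7, 4, 8, 5] sum 24, len 4
end 9: [7, 4, 8, 5, 5] sum 29, len 5
end 10: [4, 8, 5, 5, 4] sum 26, len 5
end 11: [8, 5, 5, 4, 2] sum 24, len 5
end 12: [8, 5, 5, 4, 2, 1] sum 25, len 6
end 13: [8, 5, 5, 4, 2, 1, 6] sum 31, len 7
end 14: [5, 5, 4, 2, 1, 6, 4] sum 27, len 7
Shortest qualifying length: 4.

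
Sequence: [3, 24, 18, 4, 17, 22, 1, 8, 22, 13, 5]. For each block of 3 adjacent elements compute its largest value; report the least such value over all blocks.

18

(3, 24, 18) → max 24
(24, 18, 4) → max 24
(18, 4, 17) → max 18
(4, 17, 22) → max 22
(17, 22, 1) → max 22
(22, 1, 8) → max 22
(1, 8, 22) → max 22
(8, 22, 13) → max 22
(22, 13, 5) → max 22
Least of these is 18.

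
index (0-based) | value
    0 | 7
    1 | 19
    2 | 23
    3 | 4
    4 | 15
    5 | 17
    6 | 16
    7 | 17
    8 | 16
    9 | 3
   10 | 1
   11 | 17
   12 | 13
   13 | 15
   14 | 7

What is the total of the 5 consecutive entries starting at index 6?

53

Elements at indices 6..10: 16, 17, 16, 3, 1
sum(16, 17, 16, 3, 1) = 53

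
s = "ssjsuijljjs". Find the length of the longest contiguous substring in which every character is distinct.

add s: [s] len 1
add s (repeat s, move left end past it): [s] len 1
add j: [s, j] len 2
add s (repeat s, move left end past it): [j, s] len 2
add u: [j, s, u] len 3
add i: [j, s, u, i] len 4
add j (repeat j, move left end past it): [s, u, i, j] len 4
add l: [s, u, i, j, l] len 5
add j (repeat j, move left end past it): [l, j] len 2
add j (repeat j, move left end past it): [j] len 1
add s: [j, s] len 2
Longest all-distinct length: 5.

5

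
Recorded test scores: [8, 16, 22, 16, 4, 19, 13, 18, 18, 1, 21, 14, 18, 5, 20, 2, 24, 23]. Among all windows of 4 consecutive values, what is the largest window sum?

[8, 16, 22, 16] → sum 62
[16, 22, 16, 4] → sum 58
[22, 16, 4, 19] → sum 61
[16, 4, 19, 13] → sum 52
[4, 19, 13, 18] → sum 54
[19, 13, 18, 18] → sum 68
[13, 18, 18, 1] → sum 50
[18, 18, 1, 21] → sum 58
[18, 1, 21, 14] → sum 54
[1, 21, 14, 18] → sum 54
[21, 14, 18, 5] → sum 58
[14, 18, 5, 20] → sum 57
[18, 5, 20, 2] → sum 45
[5, 20, 2, 24] → sum 51
[20, 2, 24, 23] → sum 69
Largest of these is 69.

69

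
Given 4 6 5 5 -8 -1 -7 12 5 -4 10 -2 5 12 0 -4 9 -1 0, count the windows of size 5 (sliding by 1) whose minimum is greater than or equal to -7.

10

4 6 5 5 -8 → min -8
6 5 5 -8 -1 → min -8
5 5 -8 -1 -7 → min -8
5 -8 -1 -7 12 → min -8
-8 -1 -7 12 5 → min -8
-1 -7 12 5 -4 → min -7  ≥ -7 ✓
-7 12 5 -4 10 → min -7  ≥ -7 ✓
12 5 -4 10 -2 → min -4  ≥ -7 ✓
5 -4 10 -2 5 → min -4  ≥ -7 ✓
-4 10 -2 5 12 → min -4  ≥ -7 ✓
10 -2 5 12 0 → min -2  ≥ -7 ✓
-2 5 12 0 -4 → min -4  ≥ -7 ✓
5 12 0 -4 9 → min -4  ≥ -7 ✓
12 0 -4 9 -1 → min -4  ≥ -7 ✓
0 -4 9 -1 0 → min -4  ≥ -7 ✓
10 windows satisfy the condition.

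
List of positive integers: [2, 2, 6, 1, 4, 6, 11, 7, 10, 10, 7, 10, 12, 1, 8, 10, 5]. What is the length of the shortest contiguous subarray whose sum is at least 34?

4

add 2: running sum 2 < 34
add 2: running sum 4 < 34
add 6: running sum 10 < 34
add 1: running sum 11 < 34
add 4: running sum 15 < 34
add 6: running sum 21 < 34
add 11: running sum 32 < 34
end 7: [6, 1, 4, 6, 11, 7] sum 35, len 6
end 8: [6, 11, 7, 10] sum 34, len 4
end 9: [11, 7, 10, 10] sum 38, len 4
end 10: [7, 10, 10, 7] sum 34, len 4
end 11: [10, 10, 7, 10] sum 37, len 4
end 12: [10, 7, 10, 12] sum 39, len 4
end 13: [10, 7, 10, 12, 1] sum 40, len 5
end 14: [7, 10, 12, 1, 8] sum 38, len 5
end 15: [10, 12, 1, 8, 10] sum 41, len 5
end 16: [12, 1, 8, 10, 5] sum 36, len 5
Shortest qualifying length: 4.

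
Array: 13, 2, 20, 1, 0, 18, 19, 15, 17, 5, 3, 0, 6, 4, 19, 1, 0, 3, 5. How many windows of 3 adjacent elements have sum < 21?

[13, 2, 20] → sum 35
[2, 20, 1] → sum 23
[20, 1, 0] → sum 21
[1, 0, 18] → sum 19  < 21 ✓
[0, 18, 19] → sum 37
[18, 19, 15] → sum 52
[19, 15, 17] → sum 51
[15, 17, 5] → sum 37
[17, 5, 3] → sum 25
[5, 3, 0] → sum 8  < 21 ✓
[3, 0, 6] → sum 9  < 21 ✓
[0, 6, 4] → sum 10  < 21 ✓
[6, 4, 19] → sum 29
[4, 19, 1] → sum 24
[19, 1, 0] → sum 20  < 21 ✓
[1, 0, 3] → sum 4  < 21 ✓
[0, 3, 5] → sum 8  < 21 ✓
7 windows satisfy the condition.

7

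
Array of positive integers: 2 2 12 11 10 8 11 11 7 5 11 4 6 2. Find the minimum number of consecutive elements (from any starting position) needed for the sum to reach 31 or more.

3

Extend right; whenever the sum reaches 31, record the length and shrink from the left:
add 2: running sum 2 < 31
add 2: running sum 4 < 31
add 12: running sum 16 < 31
add 11: running sum 27 < 31
end 4: [12, 11, 10] sum 33, len 3
end 5: [12, 11, 10, 8] sum 41, len 4
end 6: [11, 10, 8, 11] sum 40, len 4
end 7: [10, 8, 11, 11] sum 40, len 4
end 8: [8, 11, 11, 7] sum 37, len 4
end 9: [11, 11, 7, 5] sum 34, len 4
end 10: [11, 7, 5, 11] sum 34, len 4
end 11: [11, 7, 5, 11, 4] sum 38, len 5
end 12: [7, 5, 11, 4, 6] sum 33, len 5
end 13: [7, 5, 11, 4, 6, 2] sum 35, len 6
Shortest qualifying length: 3.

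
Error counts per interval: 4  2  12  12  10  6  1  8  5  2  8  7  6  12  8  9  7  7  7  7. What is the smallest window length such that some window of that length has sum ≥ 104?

14

add 4: running sum 4 < 104
add 2: running sum 6 < 104
add 12: running sum 18 < 104
add 12: running sum 30 < 104
add 10: running sum 40 < 104
add 6: running sum 46 < 104
add 1: running sum 47 < 104
add 8: running sum 55 < 104
add 5: running sum 60 < 104
add 2: running sum 62 < 104
add 8: running sum 70 < 104
add 7: running sum 77 < 104
add 6: running sum 83 < 104
add 12: running sum 95 < 104
add 8: running sum 103 < 104
end 15: [12, 12, 10, 6, 1, 8, 5, 2, 8, 7, 6, 12, 8, 9] sum 106, len 14
end 16: [12, 12, 10, 6, 1, 8, 5, 2, 8, 7, 6, 12, 8, 9, 7] sum 113, len 15
end 17: [12, 10, 6, 1, 8, 5, 2, 8, 7, 6, 12, 8, 9, 7, 7] sum 108, len 15
end 18: [12, 10, 6, 1, 8, 5, 2, 8, 7, 6, 12, 8, 9, 7, 7, 7] sum 115, len 16
end 19: [10, 6, 1, 8, 5, 2, 8, 7, 6, 12, 8, 9, 7, 7, 7, 7] sum 110, len 16
Shortest qualifying length: 14.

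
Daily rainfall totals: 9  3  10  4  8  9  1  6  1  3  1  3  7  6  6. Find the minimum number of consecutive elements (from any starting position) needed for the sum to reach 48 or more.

add 9: running sum 9 < 48
add 3: running sum 12 < 48
add 10: running sum 22 < 48
add 4: running sum 26 < 48
add 8: running sum 34 < 48
add 9: running sum 43 < 48
add 1: running sum 44 < 48
add 6: shortest ending here [9, 3, 10, 4, 8, 9, 1, 6] sum 50, len 8
add 1: shortest ending here [9, 3, 10, 4, 8, 9, 1, 6, 1] sum 51, len 9
add 3: shortest ending here [9, 3, 10, 4, 8, 9, 1, 6, 1, 3] sum 54, len 10
add 1: shortest ending here [9, 3, 10, 4, 8, 9, 1, 6, 1, 3, 1] sum 55, len 11
add 3: shortest ending here [3, 10, 4, 8, 9, 1, 6, 1, 3, 1, 3] sum 49, len 11
add 7: shortest ending here [10, 4, 8, 9, 1, 6, 1, 3, 1, 3, 7] sum 53, len 11
add 6: shortest ending here [4, 8, 9, 1, 6, 1, 3, 1, 3, 7, 6] sum 49, len 11
add 6: shortest ending here [8, 9, 1, 6, 1, 3, 1, 3, 7, 6, 6] sum 51, len 11
Shortest qualifying length: 8.

8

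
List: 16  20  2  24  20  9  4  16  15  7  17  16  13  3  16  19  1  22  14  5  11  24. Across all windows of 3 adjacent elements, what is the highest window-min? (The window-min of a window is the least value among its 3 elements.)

13

16 20 2 → min 2
20 2 24 → min 2
2 24 20 → min 2
24 20 9 → min 9
20 9 4 → min 4
9 4 16 → min 4
4 16 15 → min 4
16 15 7 → min 7
15 7 17 → min 7
7 17 16 → min 7
17 16 13 → min 13
16 13 3 → min 3
13 3 16 → min 3
3 16 19 → min 3
16 19 1 → min 1
19 1 22 → min 1
1 22 14 → min 1
22 14 5 → min 5
14 5 11 → min 5
5 11 24 → min 5
Highest of these is 13.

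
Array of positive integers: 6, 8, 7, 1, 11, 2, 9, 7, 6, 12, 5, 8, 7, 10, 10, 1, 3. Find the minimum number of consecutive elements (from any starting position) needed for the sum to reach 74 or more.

add 6: running sum 6 < 74
add 8: running sum 14 < 74
add 7: running sum 21 < 74
add 1: running sum 22 < 74
add 11: running sum 33 < 74
add 2: running sum 35 < 74
add 9: running sum 44 < 74
add 7: running sum 51 < 74
add 6: running sum 57 < 74
add 12: running sum 69 < 74
end 10: [6, 8, 7, 1, 11, 2, 9, 7, 6, 12, 5] sum 74, len 11
end 11: [8, 7, 1, 11, 2, 9, 7, 6, 12, 5, 8] sum 76, len 11
end 12: [7, 1, 11, 2, 9, 7, 6, 12, 5, 8, 7] sum 75, len 11
end 13: [11, 2, 9, 7, 6, 12, 5, 8, 7, 10] sum 77, len 10
end 14: [9, 7, 6, 12, 5, 8, 7, 10, 10] sum 74, len 9
end 15: [9, 7, 6, 12, 5, 8, 7, 10, 10, 1] sum 75, len 10
end 16: [9, 7, 6, 12, 5, 8, 7, 10, 10, 1, 3] sum 78, len 11
Shortest qualifying length: 9.

9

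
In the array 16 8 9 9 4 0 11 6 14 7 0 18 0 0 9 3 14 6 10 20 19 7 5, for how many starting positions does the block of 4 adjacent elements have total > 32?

8

(16, 8, 9, 9) → sum 42  > 32 ✓
(8, 9, 9, 4) → sum 30
(9, 9, 4, 0) → sum 22
(9, 4, 0, 11) → sum 24
(4, 0, 11, 6) → sum 21
(0, 11, 6, 14) → sum 31
(11, 6, 14, 7) → sum 38  > 32 ✓
(6, 14, 7, 0) → sum 27
(14, 7, 0, 18) → sum 39  > 32 ✓
(7, 0, 18, 0) → sum 25
(0, 18, 0, 0) → sum 18
(18, 0, 0, 9) → sum 27
(0, 0, 9, 3) → sum 12
(0, 9, 3, 14) → sum 26
(9, 3, 14, 6) → sum 32
(3, 14, 6, 10) → sum 33  > 32 ✓
(14, 6, 10, 20) → sum 50  > 32 ✓
(6, 10, 20, 19) → sum 55  > 32 ✓
(10, 20, 19, 7) → sum 56  > 32 ✓
(20, 19, 7, 5) → sum 51  > 32 ✓
8 windows satisfy the condition.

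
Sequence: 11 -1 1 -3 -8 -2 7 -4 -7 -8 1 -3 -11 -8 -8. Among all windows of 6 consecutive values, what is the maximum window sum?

-2

(11, -1, 1, -3, -8, -2) → sum -2
(-1, 1, -3, -8, -2, 7) → sum -6
(1, -3, -8, -2, 7, -4) → sum -9
(-3, -8, -2, 7, -4, -7) → sum -17
(-8, -2, 7, -4, -7, -8) → sum -22
(-2, 7, -4, -7, -8, 1) → sum -13
(7, -4, -7, -8, 1, -3) → sum -14
(-4, -7, -8, 1, -3, -11) → sum -32
(-7, -8, 1, -3, -11, -8) → sum -36
(-8, 1, -3, -11, -8, -8) → sum -37
Maximum of these is -2.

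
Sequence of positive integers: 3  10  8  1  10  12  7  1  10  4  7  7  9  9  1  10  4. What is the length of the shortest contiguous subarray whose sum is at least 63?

9

Extend right; whenever the sum reaches 63, record the length and shrink from the left:
add 3: running sum 3 < 63
add 10: running sum 13 < 63
add 8: running sum 21 < 63
add 1: running sum 22 < 63
add 10: running sum 32 < 63
add 12: running sum 44 < 63
add 7: running sum 51 < 63
add 1: running sum 52 < 63
add 10: running sum 62 < 63
end 9: [10, 8, 1, 10, 12, 7, 1, 10, 4] sum 63, len 9
end 10: [10, 8, 1, 10, 12, 7, 1, 10, 4, 7] sum 70, len 10
end 11: [8, 1, 10, 12, 7, 1, 10, 4, 7, 7] sum 67, len 10
end 12: [10, 12, 7, 1, 10, 4, 7, 7, 9] sum 67, len 9
end 13: [12, 7, 1, 10, 4, 7, 7, 9, 9] sum 66, len 9
end 14: [12, 7, 1, 10, 4, 7, 7, 9, 9, 1] sum 67, len 10
end 15: [7, 1, 10, 4, 7, 7, 9, 9, 1, 10] sum 65, len 10
end 16: [7, 1, 10, 4, 7, 7, 9, 9, 1, 10, 4] sum 69, len 11
Shortest qualifying length: 9.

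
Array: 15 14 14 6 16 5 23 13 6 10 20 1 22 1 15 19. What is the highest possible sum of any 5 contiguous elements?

15 14 14 6 16 → sum 65
14 14 6 16 5 → sum 55
14 6 16 5 23 → sum 64
6 16 5 23 13 → sum 63
16 5 23 13 6 → sum 63
5 23 13 6 10 → sum 57
23 13 6 10 20 → sum 72
13 6 10 20 1 → sum 50
6 10 20 1 22 → sum 59
10 20 1 22 1 → sum 54
20 1 22 1 15 → sum 59
1 22 1 15 19 → sum 58
Highest of these is 72.

72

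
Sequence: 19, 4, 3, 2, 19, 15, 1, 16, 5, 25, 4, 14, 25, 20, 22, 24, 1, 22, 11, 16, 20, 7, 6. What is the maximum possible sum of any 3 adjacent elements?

Each size-3 window and its sum:
(19, 4, 3) → sum 26
(4, 3, 2) → sum 9
(3, 2, 19) → sum 24
(2, 19, 15) → sum 36
(19, 15, 1) → sum 35
(15, 1, 16) → sum 32
(1, 16, 5) → sum 22
(16, 5, 25) → sum 46
(5, 25, 4) → sum 34
(25, 4, 14) → sum 43
(4, 14, 25) → sum 43
(14, 25, 20) → sum 59
(25, 20, 22) → sum 67
(20, 22, 24) → sum 66
(22, 24, 1) → sum 47
(24, 1, 22) → sum 47
(1, 22, 11) → sum 34
(22, 11, 16) → sum 49
(11, 16, 20) → sum 47
(16, 20, 7) → sum 43
(20, 7, 6) → sum 33
Maximum of these is 67.

67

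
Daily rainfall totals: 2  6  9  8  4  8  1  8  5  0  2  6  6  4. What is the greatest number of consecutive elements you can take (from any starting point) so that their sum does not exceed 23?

Extend to the right; shrink from the left whenever the sum exceeds 23:
add 2: [2] sum 2, len 1
add 6: [2, 6] sum 8, len 2
add 9: [2, 6, 9] sum 17, len 3
add 8: [6, 9, 8] sum 23, len 3
add 4: [9, 8, 4] sum 21, len 3
add 8: [8, 4, 8] sum 20, len 3
add 1: [8, 4, 8, 1] sum 21, len 4
add 8: [4, 8, 1, 8] sum 21, len 4
add 5: [8, 1, 8, 5] sum 22, len 4
add 0: [8, 1, 8, 5, 0] sum 22, len 5
add 2: [1, 8, 5, 0, 2] sum 16, len 5
add 6: [1, 8, 5, 0, 2, 6] sum 22, len 6
add 6: [5, 0, 2, 6, 6] sum 19, len 5
add 4: [5, 0, 2, 6, 6, 4] sum 23, len 6
Longest length seen: 6.

6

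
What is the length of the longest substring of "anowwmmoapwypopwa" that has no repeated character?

add a: [a] len 1
add n: [a, n] len 2
add o: [a, n, o] len 3
add w: [a, n, o, w] len 4
add w (repeat w, move left end past it): [w] len 1
add m: [w, m] len 2
add m (repeat m, move left end past it): [m] len 1
add o: [m, o] len 2
add a: [m, o, a] len 3
add p: [m, o, a, p] len 4
add w: [m, o, a, p, w] len 5
add y: [m, o, a, p, w, y] len 6
add p (repeat p, move left end past it): [w, y, p] len 3
add o: [w, y, p, o] len 4
add p (repeat p, move left end past it): [o, p] len 2
add w: [o, p, w] len 3
add a: [o, p, w, a] len 4
Longest all-distinct length: 6.

6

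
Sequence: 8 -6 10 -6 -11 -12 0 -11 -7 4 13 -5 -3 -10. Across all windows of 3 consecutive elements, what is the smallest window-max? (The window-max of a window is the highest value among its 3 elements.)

-6

(8, -6, 10) → max 10
(-6, 10, -6) → max 10
(10, -6, -11) → max 10
(-6, -11, -12) → max -6
(-11, -12, 0) → max 0
(-12, 0, -11) → max 0
(0, -11, -7) → max 0
(-11, -7, 4) → max 4
(-7, 4, 13) → max 13
(4, 13, -5) → max 13
(13, -5, -3) → max 13
(-5, -3, -10) → max -3
Smallest of these is -6.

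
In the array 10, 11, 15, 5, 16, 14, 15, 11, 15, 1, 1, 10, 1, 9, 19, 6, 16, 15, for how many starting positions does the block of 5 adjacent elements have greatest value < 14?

1

(10, 11, 15, 5, 16) → max 16
(11, 15, 5, 16, 14) → max 16
(15, 5, 16, 14, 15) → max 16
(5, 16, 14, 15, 11) → max 16
(16, 14, 15, 11, 15) → max 16
(14, 15, 11, 15, 1) → max 15
(15, 11, 15, 1, 1) → max 15
(11, 15, 1, 1, 10) → max 15
(15, 1, 1, 10, 1) → max 15
(1, 1, 10, 1, 9) → max 10  < 14 ✓
(1, 10, 1, 9, 19) → max 19
(10, 1, 9, 19, 6) → max 19
(1, 9, 19, 6, 16) → max 19
(9, 19, 6, 16, 15) → max 19
1 window satisfy the condition.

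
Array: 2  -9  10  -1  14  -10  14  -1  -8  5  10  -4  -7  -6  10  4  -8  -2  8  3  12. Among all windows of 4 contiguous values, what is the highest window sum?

(2, -9, 10, -1) → sum 2
(-9, 10, -1, 14) → sum 14
(10, -1, 14, -10) → sum 13
(-1, 14, -10, 14) → sum 17
(14, -10, 14, -1) → sum 17
(-10, 14, -1, -8) → sum -5
(14, -1, -8, 5) → sum 10
(-1, -8, 5, 10) → sum 6
(-8, 5, 10, -4) → sum 3
(5, 10, -4, -7) → sum 4
(10, -4, -7, -6) → sum -7
(-4, -7, -6, 10) → sum -7
(-7, -6, 10, 4) → sum 1
(-6, 10, 4, -8) → sum 0
(10, 4, -8, -2) → sum 4
(4, -8, -2, 8) → sum 2
(-8, -2, 8, 3) → sum 1
(-2, 8, 3, 12) → sum 21
Highest of these is 21.

21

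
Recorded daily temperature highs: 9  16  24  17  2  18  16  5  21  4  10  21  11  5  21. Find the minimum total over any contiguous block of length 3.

[9, 16, 24] → sum 49
[16, 24, 17] → sum 57
[24, 17, 2] → sum 43
[17, 2, 18] → sum 37
[2, 18, 16] → sum 36
[18, 16, 5] → sum 39
[16, 5, 21] → sum 42
[5, 21, 4] → sum 30
[21, 4, 10] → sum 35
[4, 10, 21] → sum 35
[10, 21, 11] → sum 42
[21, 11, 5] → sum 37
[11, 5, 21] → sum 37
Minimum of these is 30.

30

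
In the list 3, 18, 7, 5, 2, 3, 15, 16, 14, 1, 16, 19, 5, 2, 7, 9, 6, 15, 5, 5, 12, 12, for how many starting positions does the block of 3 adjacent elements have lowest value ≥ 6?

3 18 7 → min 3
18 7 5 → min 5
7 5 2 → min 2
5 2 3 → min 2
2 3 15 → min 2
3 15 16 → min 3
15 16 14 → min 14  ≥ 6 ✓
16 14 1 → min 1
14 1 16 → min 1
1 16 19 → min 1
16 19 5 → min 5
19 5 2 → min 2
5 2 7 → min 2
2 7 9 → min 2
7 9 6 → min 6  ≥ 6 ✓
9 6 15 → min 6  ≥ 6 ✓
6 15 5 → min 5
15 5 5 → min 5
5 5 12 → min 5
5 12 12 → min 5
3 windows satisfy the condition.

3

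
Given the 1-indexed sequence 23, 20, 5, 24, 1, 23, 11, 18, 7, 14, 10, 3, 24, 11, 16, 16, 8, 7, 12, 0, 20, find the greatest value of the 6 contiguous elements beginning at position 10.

Elements at indices 10..15: 14, 10, 3, 24, 11, 16
max(14, 10, 3, 24, 11, 16) = 24

24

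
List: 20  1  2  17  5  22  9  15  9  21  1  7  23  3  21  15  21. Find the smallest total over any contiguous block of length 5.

20 1 2 17 5 → sum 45
1 2 17 5 22 → sum 47
2 17 5 22 9 → sum 55
17 5 22 9 15 → sum 68
5 22 9 15 9 → sum 60
22 9 15 9 21 → sum 76
9 15 9 21 1 → sum 55
15 9 21 1 7 → sum 53
9 21 1 7 23 → sum 61
21 1 7 23 3 → sum 55
1 7 23 3 21 → sum 55
7 23 3 21 15 → sum 69
23 3 21 15 21 → sum 83
Smallest of these is 45.

45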